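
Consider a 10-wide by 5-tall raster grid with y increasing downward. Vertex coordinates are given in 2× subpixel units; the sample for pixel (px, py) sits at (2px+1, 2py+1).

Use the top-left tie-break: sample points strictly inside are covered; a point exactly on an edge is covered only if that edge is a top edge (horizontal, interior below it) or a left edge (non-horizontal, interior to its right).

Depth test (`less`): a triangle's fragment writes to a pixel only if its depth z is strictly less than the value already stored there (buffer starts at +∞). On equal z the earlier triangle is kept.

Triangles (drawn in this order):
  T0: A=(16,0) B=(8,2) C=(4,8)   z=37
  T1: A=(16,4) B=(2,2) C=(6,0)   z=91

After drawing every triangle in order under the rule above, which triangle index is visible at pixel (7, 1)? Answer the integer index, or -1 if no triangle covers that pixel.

T0:
  2·area = 40  (B↔C swapped to make it positive)
  edge (16, 0)→(4, 8): d=(-12,8) right/bottom  bias=-1
  edge (4, 8)→(8, 2): d=(4,-6) top-left  bias=+0
  edge (8, 2)→(16, 0): d=(8,-2) top-left  bias=+0
    (6,0)@(13, 1): e=[12,26,2] → #
    (7,0)@(15, 1): e=[-4,38,6] → ·
    (4,1)@(9, 3): e=[20,10,10] → #
    (5,1)@(11, 3): e=[4,22,14] → #
    (6,1)@(13, 3): e=[-12,34,18] → ·
    (3,2)@(7, 5): e=[12,6,22] → #
    (4,2)@(9, 5): e=[-4,18,26] → ·
    (5,2)@(11, 5): e=[-20,30,30] → ·
    (2,3)@(5, 7): e=[4,2,34] → #
    (3,3)@(7, 7): e=[-12,14,38] → ·
    (2,4)@(5, 9): e=[-20,10,50] → ·
  covered (5 px):
    · · · · · · # · · ·
    · · · · # # · · · ·
    · · · # · · · · · ·
    · · # · · · · · · ·
    · · · · · · · · · ·
T1:
  2·area = 36
  edge (16, 4)→(2, 2): d=(-14,-2) top-left  bias=+0
  edge (2, 2)→(6, 0): d=(4,-2) top-left  bias=+0
  edge (6, 0)→(16, 4): d=(10,4) right/bottom  bias=-1
    (2,0)@(5, 1): e=[20,2,14] → #
    (3,0)@(7, 1): e=[24,6,6] → #
    (4,0)@(9, 1): e=[28,10,-2] → ·
    (2,1)@(5, 3): e=[-8,10,34] → ·
    (3,1)@(7, 3): e=[-4,14,26] → ·
    (4,1)@(9, 3): e=[0,18,18] → #  [on edge]
    (5,1)@(11, 3): e=[4,22,10] → #
    (6,1)@(13, 3): e=[8,26,2] → #
    (7,1)@(15, 3): e=[12,30,-6] → ·
    (4,2)@(9, 5): e=[-28,26,38] → ·
    (5,2)@(11, 5): e=[-24,30,30] → ·
    (6,2)@(13, 5): e=[-20,34,22] → ·
  covered (5 px):
    · · # # · · · · · ·
    · · · · # # # · · ·
    · · · · · · · · · ·
    · · · · · · · · · ·
    · · · · · · · · · ·

Z-buffer (winner per pixel, '.' = empty):
  . . 1 1 . . 0 . . .
  . . . . 0 0 1 . . .
  . . . 0 . . . . . .
  . . 0 . . . . . . .
  . . . . . . . . . .

Result: -1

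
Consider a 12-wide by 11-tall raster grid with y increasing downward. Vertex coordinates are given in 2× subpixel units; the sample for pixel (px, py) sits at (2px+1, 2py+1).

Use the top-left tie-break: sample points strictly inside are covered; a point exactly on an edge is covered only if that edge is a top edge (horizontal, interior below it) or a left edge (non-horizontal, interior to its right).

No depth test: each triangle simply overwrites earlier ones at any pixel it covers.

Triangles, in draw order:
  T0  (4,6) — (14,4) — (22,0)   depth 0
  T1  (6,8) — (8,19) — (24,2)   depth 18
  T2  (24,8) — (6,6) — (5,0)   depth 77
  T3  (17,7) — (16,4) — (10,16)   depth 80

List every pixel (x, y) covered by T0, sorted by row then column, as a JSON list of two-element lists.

T0:
  2·area = 24  (B↔C swapped to make it positive)
  edge (4, 6)→(22, 0): d=(18,-6) top-left  bias=+0
  edge (22, 0)→(14, 4): d=(-8,4) right/bottom  bias=-1
  edge (14, 4)→(4, 6): d=(-10,2) right/bottom  bias=-1
    (9,0)@(19, 1): e=[0,4,20] → █  [on edge]
    (10,0)@(21, 1): e=[12,-4,16] → ·
    (6,1)@(13, 3): e=[0,12,12] → █  [on edge]
    (7,1)@(15, 3): e=[12,4,8] → █
    (8,1)@(17, 3): e=[24,-4,4] → ·
    (9,1)@(19, 3): e=[36,-12,0] → ·  [on edge]
    (3,2)@(7, 5): e=[0,20,4] → █  [on edge]
    (4,2)@(9, 5): e=[12,12,0] → ·  [on edge]
    (6,2)@(13, 5): e=[36,-4,-8] → ·
    (7,2)@(15, 5): e=[48,-12,-12] → ·
    (0,3)@(1, 7): e=[0,28,-4] → ·  [on edge]
    (3,3)@(7, 7): e=[36,4,-16] → ·
  covered (4 px):
    · · · · · · · · · █ · ·
    · · · · · · █ █ · · · ·
    · · · █ · · · · · · · ·
    · · · · · · · · · · · ·
    · · · · · · · · · · · ·
    · · · · · · · · · · · ·
    · · · · · · · · · · · ·
    · · · · · · · · · · · ·
    · · · · · · · · · · · ·
    · · · · · · · · · · · ·
    · · · · · · · · · · · ·
T1:
  2·area = 210  (B↔C swapped to make it positive)
  edge (6, 8)→(24, 2): d=(18,-6) top-left  bias=+0
  edge (24, 2)→(8, 19): d=(-16,17) right/bottom  bias=-1
  edge (8, 19)→(6, 8): d=(-2,-11) top-left  bias=+0
    (10,1)@(21, 3): e=[0,35,175] → █  [on edge]
    (11,1)@(23, 3): e=[12,1,197] → █
    (7,2)@(15, 5): e=[0,105,105] → █  [on edge]
    (8,2)@(17, 5): e=[12,71,127] → █
    (9,2)@(19, 5): e=[24,37,149] → █
    (11,2)@(23, 5): e=[48,-31,193] → ·
    (4,3)@(9, 7): e=[0,175,35] → █  [on edge]
    (5,3)@(11, 7): e=[12,141,57] → █
    (6,3)@(13, 7): e=[24,107,79] → █
    (10,3)@(21, 7): e=[72,-29,167] → ·
    (1,4)@(3, 9): e=[0,245,-35] → ·  [on edge]
    (3,4)@(7, 9): e=[24,177,9] → █
  covered (30 px):
    · · · · · · · · · · · ·
    · · · · · · · · · · █ █
    · · · · · · · █ █ █ █ ·
    · · · · █ █ █ █ █ █ · ·
    · · · █ █ █ █ █ █ · · ·
    · · · █ █ █ █ █ · · · ·
    · · · █ █ █ █ · · · · ·
    · · · · █ █ · · · · · ·
    · · · · █ · · · · · · ·
    · · · · · · · · · · · ·
    · · · · · · · · · · · ·
T2:
  2·area = 106
  edge (24, 8)→(6, 6): d=(-18,-2) top-left  bias=+0
  edge (6, 6)→(5, 0): d=(-1,-6) top-left  bias=+0
  edge (5, 0)→(24, 8): d=(19,8) right/bottom  bias=-1
    (3,0)@(7, 1): e=[92,11,3] → █
    (4,0)@(9, 1): e=[96,23,-13] → ·
    (3,1)@(7, 3): e=[56,9,41] → █
    (4,1)@(9, 3): e=[60,21,25] → █
    (5,1)@(11, 3): e=[64,33,9] → █
    (6,1)@(13, 3): e=[68,45,-7] → ·
    (3,2)@(7, 5): e=[20,7,79] → █
    (6,2)@(13, 5): e=[32,43,31] → █
    (7,2)@(15, 5): e=[36,55,15] → █
    (8,2)@(17, 5): e=[40,67,-1] → ·
    (3,3)@(7, 7): e=[-16,5,117] → ·
    (4,3)@(9, 7): e=[-12,17,101] → ·
    (7,3)@(15, 7): e=[0,53,53] → █  [on edge]
  covered (13 px):
    · · · █ · · · · · · · ·
    · · · █ █ █ · · · · · ·
    · · · █ █ █ █ █ · · · ·
    · · · · · · · █ █ █ █ ·
    · · · · · · · · · · · ·
    · · · · · · · · · · · ·
    · · · · · · · · · · · ·
    · · · · · · · · · · · ·
    · · · · · · · · · · · ·
    · · · · · · · · · · · ·
    · · · · · · · · · · · ·
T3:
  2·area = 30  (B↔C swapped to make it positive)
  edge (17, 7)→(10, 16): d=(-7,9) right/bottom  bias=-1
  edge (10, 16)→(16, 4): d=(6,-12) top-left  bias=+0
  edge (16, 4)→(17, 7): d=(1,3) right/bottom  bias=-1
    (7,0)@(15, 1): e=[60,-30,0] → ·  [on edge]
    (7,3)@(15, 7): e=[18,6,6] → █
    (8,3)@(17, 7): e=[0,30,0] → ·  [on edge]
    (7,4)@(15, 9): e=[4,18,8] → █
    (8,4)@(17, 9): e=[-14,42,2] → ·
    (6,5)@(13, 11): e=[8,6,16] → █
    (7,5)@(15, 11): e=[-10,30,10] → ·
    (6,6)@(13, 13): e=[-6,18,18] → ·
    (9,6)@(19, 13): e=[-60,90,0] → ·  [on edge]
    (10,9)@(21, 19): e=[-120,150,0] → ·  [on edge]
  covered (3 px):
    · · · · · · · · · · · ·
    · · · · · · · · · · · ·
    · · · · · · · · · · · ·
    · · · · · · · █ · · · ·
    · · · · · · · █ · · · ·
    · · · · · · █ · · · · ·
    · · · · · · · · · · · ·
    · · · · · · · · · · · ·
    · · · · · · · · · · · ·
    · · · · · · · · · · · ·
    · · · · · · · · · · · ·

Answer: [[9,0],[6,1],[7,1],[3,2]]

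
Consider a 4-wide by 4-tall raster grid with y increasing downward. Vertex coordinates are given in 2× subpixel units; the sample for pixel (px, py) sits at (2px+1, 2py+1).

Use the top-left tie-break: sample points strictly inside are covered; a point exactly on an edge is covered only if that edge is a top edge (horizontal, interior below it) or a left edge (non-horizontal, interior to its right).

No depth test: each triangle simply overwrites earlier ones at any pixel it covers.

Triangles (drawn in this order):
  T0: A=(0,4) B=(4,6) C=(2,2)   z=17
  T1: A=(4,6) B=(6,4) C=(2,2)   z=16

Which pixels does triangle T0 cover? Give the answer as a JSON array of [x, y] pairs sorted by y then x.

T0:
  2·area = 12  (B↔C swapped to make it positive)
  edge (0, 4)→(2, 2): d=(2,-2) top-left  bias=+0
  edge (2, 2)→(4, 6): d=(2,4) right/bottom  bias=-1
  edge (4, 6)→(0, 4): d=(-4,-2) top-left  bias=+0
    (1,0)@(3, 1): e=[0,-6,18] → ·  [on edge]
    (0,1)@(1, 3): e=[0,6,6] → #  [on edge]
    (1,1)@(3, 3): e=[4,-2,10] → ·
    (0,2)@(1, 5): e=[4,10,-2] → ·
    (1,2)@(3, 5): e=[8,2,2] → #
    (2,2)@(5, 5): e=[12,-6,6] → ·
    (1,3)@(3, 7): e=[12,6,-6] → ·
  covered (2 px):
    · · · ·
    # · · ·
    · # · ·
    · · · ·
T1:
  2·area = 12  (B↔C swapped to make it positive)
  edge (4, 6)→(2, 2): d=(-2,-4) top-left  bias=+0
  edge (2, 2)→(6, 4): d=(4,2) right/bottom  bias=-1
  edge (6, 4)→(4, 6): d=(-2,2) right/bottom  bias=-1
    (1,1)@(3, 3): e=[2,2,8] → #
    (2,1)@(5, 3): e=[10,-2,4] → ·
    (3,1)@(7, 3): e=[18,-6,0] → ·  [on edge]
    (1,2)@(3, 5): e=[-2,10,4] → ·
    (2,2)@(5, 5): e=[6,6,0] → ·  [on edge]
    (1,3)@(3, 7): e=[-6,18,0] → ·  [on edge]
  covered (1 px):
    · · · ·
    · # · ·
    · · · ·
    · · · ·

Final: [[0,1],[1,2]]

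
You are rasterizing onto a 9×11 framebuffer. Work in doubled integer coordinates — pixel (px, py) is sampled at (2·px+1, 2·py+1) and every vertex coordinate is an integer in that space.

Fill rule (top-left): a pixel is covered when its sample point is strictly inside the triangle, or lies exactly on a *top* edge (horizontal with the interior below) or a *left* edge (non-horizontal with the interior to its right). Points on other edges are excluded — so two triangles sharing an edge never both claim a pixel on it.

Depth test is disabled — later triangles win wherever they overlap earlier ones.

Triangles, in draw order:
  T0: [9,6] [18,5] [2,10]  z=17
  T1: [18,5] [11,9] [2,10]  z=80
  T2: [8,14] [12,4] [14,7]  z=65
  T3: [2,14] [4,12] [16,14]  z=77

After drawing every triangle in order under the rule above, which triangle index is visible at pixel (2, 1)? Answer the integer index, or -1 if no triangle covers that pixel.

T0:
  2·area = 29
  edge (9, 6)→(18, 5): d=(9,-1) top-left  bias=+0
  edge (18, 5)→(2, 10): d=(-16,5) right/bottom  bias=-1
  edge (2, 10)→(9, 6): d=(7,-4) top-left  bias=+0
    (4,3)@(9, 7): e=[9,13,7] → X
    (5,3)@(11, 7): e=[11,3,15] → X
    (6,3)@(13, 7): e=[13,-7,23] → .
    (2,4)@(5, 9): e=[23,1,5] → X
    (3,4)@(7, 9): e=[25,-9,13] → .
    (4,4)@(9, 9): e=[27,-19,21] → .
    (5,4)@(11, 9): e=[29,-29,29] → .
    (2,5)@(5, 11): e=[41,-31,19] → .
  covered (3 px):
    . . . . . . . . .
    . . . . . . . . .
    . . . . . . . . .
    . . . . X X . . .
    . . X . . . . . .
    . . . . . . . . .
    . . . . . . . . .
    . . . . . . . . .
    . . . . . . . . .
    . . . . . . . . .
    . . . . . . . . .
T1:
  2·area = 29
  edge (18, 5)→(11, 9): d=(-7,4) right/bottom  bias=-1
  edge (11, 9)→(2, 10): d=(-9,1) right/bottom  bias=-1
  edge (2, 10)→(18, 5): d=(16,-5) top-left  bias=+0
    (6,3)@(13, 7): e=[6,16,7] → X
    (7,3)@(15, 7): e=[-2,14,17] → .
    (3,4)@(7, 9): e=[16,4,9] → X
    (4,4)@(9, 9): e=[8,2,19] → X
    (5,4)@(11, 9): e=[0,0,29] → .  [on edge]
    (6,4)@(13, 9): e=[-8,-2,39] → .
    (3,5)@(7, 11): e=[2,-14,41] → .
    (4,5)@(9, 11): e=[-6,-16,51] → .
  covered (3 px):
    . . . . . . . . .
    . . . . . . . . .
    . . . . . . . . .
    . . . . . . X . .
    . . . X X . . . .
    . . . . . . . . .
    . . . . . . . . .
    . . . . . . . . .
    . . . . . . . . .
    . . . . . . . . .
    . . . . . . . . .
T2:
  2·area = 32
  edge (8, 14)→(12, 4): d=(4,-10) top-left  bias=+0
  edge (12, 4)→(14, 7): d=(2,3) right/bottom  bias=-1
  edge (14, 7)→(8, 14): d=(-6,7) right/bottom  bias=-1
    (5,3)@(11, 7): e=[2,9,21] → X
    (6,3)@(13, 7): e=[22,3,7] → X
    (7,3)@(15, 7): e=[42,-3,-7] → .
    (5,4)@(11, 9): e=[10,13,9] → X
    (6,4)@(13, 9): e=[30,7,-5] → .
    (5,5)@(11, 11): e=[18,17,-3] → .
  covered (3 px):
    . . . . . . . . .
    . . . . . . . . .
    . . . . . . . . .
    . . . . . X X . .
    . . . . . X . . .
    . . . . . . . . .
    . . . . . . . . .
    . . . . . . . . .
    . . . . . . . . .
    . . . . . . . . .
    . . . . . . . . .
T3:
  2·area = 28
  edge (2, 14)→(4, 12): d=(2,-2) top-left  bias=+0
  edge (4, 12)→(16, 14): d=(12,2) right/bottom  bias=-1
  edge (16, 14)→(2, 14): d=(-14,0) right/bottom  bias=-1
    (7,0)@(15, 1): e=[0,-154,182] → .  [on edge]
    (6,1)@(13, 3): e=[0,-126,154] → .  [on edge]
    (5,2)@(11, 5): e=[0,-98,126] → .  [on edge]
    (4,3)@(9, 7): e=[0,-70,98] → .  [on edge]
    (3,4)@(7, 9): e=[0,-42,70] → .  [on edge]
    (2,5)@(5, 11): e=[0,-14,42] → .  [on edge]
    (1,6)@(3, 13): e=[0,14,14] → X  [on edge]
    (2,6)@(5, 13): e=[4,10,14] → X
    (3,6)@(7, 13): e=[8,6,14] → X
    (4,6)@(9, 13): e=[12,2,14] → X
    (5,6)@(11, 13): e=[16,-2,14] → .
    (0,7)@(1, 15): e=[0,42,-14] → .  [on edge]
  covered (4 px):
    . . . . . . . . .
    . . . . . . . . .
    . . . . . . . . .
    . . . . . . . . .
    . . . . . . . . .
    . . . . . . . . .
    . X X X X . . . .
    . . . . . . . . .
    . . . . . . . . .
    . . . . . . . . .
    . . . . . . . . .

Z-buffer (winner per pixel, '.' = empty):
  . . . . . . . . .
  . . . . . . . . .
  . . . . . . . . .
  . . . . 0 2 2 . .
  . . 0 1 1 2 . . .
  . . . . . . . . .
  . 3 3 3 3 . . . .
  . . . . . . . . .
  . . . . . . . . .
  . . . . . . . . .
  . . . . . . . . .

Result: -1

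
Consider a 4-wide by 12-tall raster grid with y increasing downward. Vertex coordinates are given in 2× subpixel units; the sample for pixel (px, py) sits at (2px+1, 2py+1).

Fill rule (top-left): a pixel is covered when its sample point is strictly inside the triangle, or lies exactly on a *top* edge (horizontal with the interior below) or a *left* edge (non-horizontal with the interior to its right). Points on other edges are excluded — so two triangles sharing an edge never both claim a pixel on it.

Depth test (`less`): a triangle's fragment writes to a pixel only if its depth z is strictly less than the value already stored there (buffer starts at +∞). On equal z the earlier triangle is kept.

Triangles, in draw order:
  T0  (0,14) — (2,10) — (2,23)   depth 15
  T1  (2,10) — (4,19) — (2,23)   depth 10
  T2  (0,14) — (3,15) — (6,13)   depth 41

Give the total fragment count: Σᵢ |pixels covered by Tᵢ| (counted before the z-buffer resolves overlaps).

T0:
  2·area = 26
  edge (0, 14)→(2, 10): d=(2,-4) top-left  bias=+0
  edge (2, 10)→(2, 23): d=(0,13) right/bottom  bias=-1
  edge (2, 23)→(0, 14): d=(-2,-9) top-left  bias=+0
    (0,6)@(1, 13): e=[2,13,11] → █
    (1,6)@(3, 13): e=[10,-13,29] → ·
    (0,7)@(1, 15): e=[6,13,7] → █
    (1,7)@(3, 15): e=[14,-13,25] → ·
    (0,8)@(1, 17): e=[10,13,3] → █
    (1,8)@(3, 17): e=[18,-13,21] → ·
    (0,9)@(1, 19): e=[14,13,-1] → ·
  covered (3 px):
    · · · ·
    · · · ·
    · · · ·
    · · · ·
    · · · ·
    · · · ·
    █ · · ·
    █ · · ·
    █ · · ·
    · · · ·
    · · · ·
    · · · ·
T1:
  2·area = 26
  edge (2, 10)→(4, 19): d=(2,9) right/bottom  bias=-1
  edge (4, 19)→(2, 23): d=(-2,4) right/bottom  bias=-1
  edge (2, 23)→(2, 10): d=(0,-13) top-left  bias=+0
    (3,6)@(7, 13): e=[-39,0,65] → ·  [on edge]
    (1,7)@(3, 15): e=[1,12,13] → █
    (2,7)@(5, 15): e=[-17,4,39] → ·
    (1,8)@(3, 17): e=[5,8,13] → █
    (2,8)@(5, 17): e=[-13,0,39] → ·  [on edge]
    (1,9)@(3, 19): e=[9,4,13] → █
    (2,9)@(5, 19): e=[-9,-4,39] → ·
    (1,10)@(3, 21): e=[13,0,13] → ·  [on edge]
  covered (3 px):
    · · · ·
    · · · ·
    · · · ·
    · · · ·
    · · · ·
    · · · ·
    · · · ·
    · █ · ·
    · █ · ·
    · █ · ·
    · · · ·
    · · · ·
T2:
  2·area = 9  (B↔C swapped to make it positive)
  edge (0, 14)→(6, 13): d=(6,-1) top-left  bias=+0
  edge (6, 13)→(3, 15): d=(-3,2) right/bottom  bias=-1
  edge (3, 15)→(0, 14): d=(-3,-1) top-left  bias=+0
    (1,7)@(3, 15): e=[9,0,0] → ·  [on edge]
  covered (0 px):
    · · · ·
    · · · ·
    · · · ·
    · · · ·
    · · · ·
    · · · ·
    · · · ·
    · · · ·
    · · · ·
    · · · ·
    · · · ·
    · · · ·

Result: 6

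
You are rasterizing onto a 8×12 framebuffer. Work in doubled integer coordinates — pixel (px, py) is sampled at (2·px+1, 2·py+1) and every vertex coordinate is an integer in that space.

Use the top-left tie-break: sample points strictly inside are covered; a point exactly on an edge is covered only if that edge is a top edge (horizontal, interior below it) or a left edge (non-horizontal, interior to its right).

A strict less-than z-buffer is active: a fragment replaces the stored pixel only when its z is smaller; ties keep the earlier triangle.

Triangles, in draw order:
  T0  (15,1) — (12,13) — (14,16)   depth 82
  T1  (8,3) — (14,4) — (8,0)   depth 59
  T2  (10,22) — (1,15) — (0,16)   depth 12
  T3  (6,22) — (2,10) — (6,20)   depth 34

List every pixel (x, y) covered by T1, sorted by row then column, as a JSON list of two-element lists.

T0:
  2·area = 33  (B↔C swapped to make it positive)
  edge (15, 1)→(14, 16): d=(-1,15) right/bottom  bias=-1
  edge (14, 16)→(12, 13): d=(-2,-3) top-left  bias=+0
  edge (12, 13)→(15, 1): d=(3,-12) top-left  bias=+0
    (7,0)@(15, 1): e=[0,33,0] → ·  [on edge]
    (6,4)@(13, 9): e=[22,11,0] → █  [on edge]
    (7,4)@(15, 9): e=[-8,17,24] → ·
    (6,5)@(13, 11): e=[20,7,6] → █
    (7,5)@(15, 11): e=[-10,13,30] → ·
    (6,6)@(13, 13): e=[18,3,12] → █
    (7,6)@(15, 13): e=[-12,9,36] → ·
    (6,7)@(13, 15): e=[16,-1,18] → ·
    (5,8)@(11, 17): e=[44,-11,0] → ·  [on edge]
  covered (3 px):
    · · · · · · · ·
    · · · · · · · ·
    · · · · · · · ·
    · · · · · · · ·
    · · · · · · █ ·
    · · · · · · █ ·
    · · · · · · █ ·
    · · · · · · · ·
    · · · · · · · ·
    · · · · · · · ·
    · · · · · · · ·
    · · · · · · · ·
T1:
  2·area = 18  (B↔C swapped to make it positive)
  edge (8, 3)→(8, 0): d=(0,-3) top-left  bias=+0
  edge (8, 0)→(14, 4): d=(6,4) right/bottom  bias=-1
  edge (14, 4)→(8, 3): d=(-6,-1) top-left  bias=+0
    (4,0)@(9, 1): e=[3,2,13] → █
    (5,0)@(11, 1): e=[9,-6,15] → ·
    (4,1)@(9, 3): e=[3,14,1] → █
    (5,1)@(11, 3): e=[9,6,3] → █
    (6,1)@(13, 3): e=[15,-2,5] → ·
    (4,2)@(9, 5): e=[3,26,-11] → ·
    (5,2)@(11, 5): e=[9,18,-9] → ·
  covered (3 px):
    · · · · █ · · ·
    · · · · █ █ · ·
    · · · · · · · ·
    · · · · · · · ·
    · · · · · · · ·
    · · · · · · · ·
    · · · · · · · ·
    · · · · · · · ·
    · · · · · · · ·
    · · · · · · · ·
    · · · · · · · ·
    · · · · · · · ·
T2:
  2·area = 16  (B↔C swapped to make it positive)
  edge (10, 22)→(0, 16): d=(-10,-6) top-left  bias=+0
  edge (0, 16)→(1, 15): d=(1,-1) top-left  bias=+0
  edge (1, 15)→(10, 22): d=(9,7) right/bottom  bias=-1
    (7,0)@(15, 1): e=[240,0,-224] → ·  [on edge]
    (6,1)@(13, 3): e=[208,0,-192] → ·  [on edge]
    (5,2)@(11, 5): e=[176,0,-160] → ·  [on edge]
    (4,3)@(9, 7): e=[144,0,-128] → ·  [on edge]
    (3,4)@(7, 9): e=[112,0,-96] → ·  [on edge]
    (2,5)@(5, 11): e=[80,0,-64] → ·  [on edge]
    (1,6)@(3, 13): e=[48,0,-32] → ·  [on edge]
    (0,7)@(1, 15): e=[16,0,0] → ·  [on edge]
    (1,8)@(3, 17): e=[8,4,4] → █
    (2,8)@(5, 17): e=[20,6,-10] → ·
    (1,9)@(3, 19): e=[-12,6,22] → ·
    (2,9)@(5, 19): e=[0,8,8] → █  [on edge]
  covered (2 px):
    · · · · · · · ·
    · · · · · · · ·
    · · · · · · · ·
    · · · · · · · ·
    · · · · · · · ·
    · · · · · · · ·
    · · · · · · · ·
    · · · · · · · ·
    · █ · · · · · ·
    · · █ · · · · ·
    · · · · · · · ·
    · · · · · · · ·
T3:
  2·area = 8
  edge (6, 22)→(2, 10): d=(-4,-12) top-left  bias=+0
  edge (2, 10)→(6, 20): d=(4,10) right/bottom  bias=-1
  edge (6, 20)→(6, 22): d=(0,2) right/bottom  bias=-1
    (0,3)@(1, 7): e=[0,-2,10] → ·  [on edge]
    (1,6)@(3, 13): e=[0,2,6] → █  [on edge]
    (2,6)@(5, 13): e=[24,-18,2] → ·
    (1,7)@(3, 15): e=[-8,10,6] → ·
    (2,9)@(5, 19): e=[0,6,2] → █  [on edge]
    (3,9)@(7, 19): e=[24,-14,-2] → ·
    (2,10)@(5, 21): e=[-8,14,2] → ·
  covered (2 px):
    · · · · · · · ·
    · · · · · · · ·
    · · · · · · · ·
    · · · · · · · ·
    · · · · · · · ·
    · · · · · · · ·
    · █ · · · · · ·
    · · · · · · · ·
    · · · · · · · ·
    · · █ · · · · ·
    · · · · · · · ·
    · · · · · · · ·

Result: [[4,0],[4,1],[5,1]]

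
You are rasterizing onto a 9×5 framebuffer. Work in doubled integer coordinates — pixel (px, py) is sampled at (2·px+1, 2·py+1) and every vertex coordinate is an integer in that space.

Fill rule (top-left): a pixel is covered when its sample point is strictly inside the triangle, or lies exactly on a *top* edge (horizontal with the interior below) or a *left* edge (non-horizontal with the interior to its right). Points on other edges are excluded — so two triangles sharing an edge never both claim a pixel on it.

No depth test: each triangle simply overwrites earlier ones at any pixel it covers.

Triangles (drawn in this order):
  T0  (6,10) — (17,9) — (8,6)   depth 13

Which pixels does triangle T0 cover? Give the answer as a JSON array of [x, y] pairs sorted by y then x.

T0:
  2·area = 42  (B↔C swapped to make it positive)
  edge (6, 10)→(8, 6): d=(2,-4) top-left  bias=+0
  edge (8, 6)→(17, 9): d=(9,3) right/bottom  bias=-1
  edge (17, 9)→(6, 10): d=(-11,1) right/bottom  bias=-1
    (2,2)@(5, 5): e=[-14,0,56] → ·  [on edge]
    (4,3)@(9, 7): e=[6,6,30] → █
    (5,3)@(11, 7): e=[14,0,28] → ·  [on edge]
    (3,4)@(7, 9): e=[2,30,10] → █
    (5,4)@(11, 9): e=[18,18,6] → █
    (6,4)@(13, 9): e=[26,12,4] → █
    (7,4)@(15, 9): e=[34,6,2] → █
    (8,4)@(17, 9): e=[42,0,0] → ·  [on edge]
  covered (6 px):
    · · · · · · · · ·
    · · · · · · · · ·
    · · · · · · · · ·
    · · · · █ · · · ·
    · · · █ █ █ █ █ ·

Result: [[4,3],[3,4],[4,4],[5,4],[6,4],[7,4]]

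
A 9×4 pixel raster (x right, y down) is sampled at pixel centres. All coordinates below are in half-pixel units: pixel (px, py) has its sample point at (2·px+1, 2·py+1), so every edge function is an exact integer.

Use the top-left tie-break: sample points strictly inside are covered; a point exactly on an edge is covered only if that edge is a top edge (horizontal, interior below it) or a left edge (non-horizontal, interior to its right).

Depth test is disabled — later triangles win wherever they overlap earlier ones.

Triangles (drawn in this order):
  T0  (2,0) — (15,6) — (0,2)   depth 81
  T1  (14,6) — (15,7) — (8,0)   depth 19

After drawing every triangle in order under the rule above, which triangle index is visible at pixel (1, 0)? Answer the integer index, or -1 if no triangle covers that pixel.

T0:
  2·area = 38
  edge (2, 0)→(15, 6): d=(13,6) right/bottom  bias=-1
  edge (15, 6)→(0, 2): d=(-15,-4) top-left  bias=+0
  edge (0, 2)→(2, 0): d=(2,-2) top-left  bias=+0
    (0,0)@(1, 1): e=[19,19,0] → #  [on edge]
    (1,0)@(3, 1): e=[7,27,4] → #
    (2,0)@(5, 1): e=[-5,35,8] → ·
    (0,1)@(1, 3): e=[45,-11,4] → ·
    (1,1)@(3, 3): e=[33,-3,8] → ·
    (2,1)@(5, 3): e=[21,5,12] → #
    (3,1)@(7, 3): e=[9,13,16] → #
    (4,1)@(9, 3): e=[-3,21,20] → ·
    (2,2)@(5, 5): e=[47,-25,16] → ·
    (3,2)@(7, 5): e=[35,-17,20] → ·
  covered (4 px):
    # # · · · · · · ·
    · · # # · · · · ·
    · · · · · · · · ·
    · · · · · · · · ·
T1:
  degenerate (2·area = 0) — covers nothing

Z-buffer (winner per pixel, '.' = empty):
  0 0 . . . . . . .
  . . 0 0 . . . . .
  . . . . . . . . .
  . . . . . . . . .

Final: 0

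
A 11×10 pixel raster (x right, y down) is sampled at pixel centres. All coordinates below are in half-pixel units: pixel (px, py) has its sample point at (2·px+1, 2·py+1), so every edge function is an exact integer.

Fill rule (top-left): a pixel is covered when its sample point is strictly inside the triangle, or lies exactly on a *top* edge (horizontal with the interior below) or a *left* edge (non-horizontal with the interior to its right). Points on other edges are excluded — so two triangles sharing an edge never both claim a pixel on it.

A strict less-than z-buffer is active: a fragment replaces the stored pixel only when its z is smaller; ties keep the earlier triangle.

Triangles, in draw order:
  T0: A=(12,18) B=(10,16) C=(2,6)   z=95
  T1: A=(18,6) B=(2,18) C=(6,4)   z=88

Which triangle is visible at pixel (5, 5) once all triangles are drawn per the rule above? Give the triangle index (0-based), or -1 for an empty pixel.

T0:
  2·area = 4
  edge (12, 18)→(10, 16): d=(-2,-2) top-left  bias=+0
  edge (10, 16)→(2, 6): d=(-8,-10) top-left  bias=+0
  edge (2, 6)→(12, 18): d=(10,12) right/bottom  bias=-1
    (0,3)@(1, 7): e=[0,-18,22] → ·  [on edge]
    (1,4)@(3, 9): e=[0,-14,18] → ·  [on edge]
    (2,5)@(5, 11): e=[0,-10,14] → ·  [on edge]
    (3,6)@(7, 13): e=[0,-6,10] → ·  [on edge]
    (4,7)@(9, 15): e=[0,-2,6] → ·  [on edge]
    (5,8)@(11, 17): e=[0,2,2] → █  [on edge]
    (6,8)@(13, 17): e=[4,22,-22] → ·
    (5,9)@(11, 19): e=[-4,-14,22] → ·
    (6,9)@(13, 19): e=[0,6,-2] → ·  [on edge]
  covered (1 px):
    · · · · · · · · · · ·
    · · · · · · · · · · ·
    · · · · · · · · · · ·
    · · · · · · · · · · ·
    · · · · · · · · · · ·
    · · · · · · · · · · ·
    · · · · · · · · · · ·
    · · · · · · · · · · ·
    · · · · · █ · · · · ·
    · · · · · · · · · · ·
T1:
  2·area = 176
  edge (18, 6)→(2, 18): d=(-16,12) right/bottom  bias=-1
  edge (2, 18)→(6, 4): d=(4,-14) top-left  bias=+0
  edge (6, 4)→(18, 6): d=(12,2) right/bottom  bias=-1
    (3,2)@(7, 5): e=[148,18,10] → █
    (4,2)@(9, 5): e=[124,46,6] → █
    (5,2)@(11, 5): e=[100,74,2] → █
    (6,2)@(13, 5): e=[76,102,-2] → ·
    (3,3)@(7, 7): e=[116,26,34] → █
    (6,3)@(13, 7): e=[44,110,22] → █
    (7,3)@(15, 7): e=[20,138,18] → █
    (8,3)@(17, 7): e=[-4,166,14] → ·
    (2,4)@(5, 9): e=[108,6,62] → █
    (7,4)@(15, 9): e=[-12,146,42] → ·
    (2,5)@(5, 11): e=[76,14,86] → █
    (6,5)@(13, 11): e=[-20,126,70] → ·
  covered (22 px):
    · · · · · · · · · · ·
    · · · · · · · · · · ·
    · · · █ █ █ · · · · ·
    · · · █ █ █ █ █ · · ·
    · · █ █ █ █ █ · · · ·
    · · █ █ █ █ · · · · ·
    · · █ █ · · · · · · ·
    · █ █ · · · · · · · ·
    · █ · · · · · · · · ·
    · · · · · · · · · · ·

Z-buffer (winner per pixel, '.' = empty):
  . . . . . . . . . . .
  . . . . . . . . . . .
  . . . 1 1 1 . . . . .
  . . . 1 1 1 1 1 . . .
  . . 1 1 1 1 1 . . . .
  . . 1 1 1 1 . . . . .
  . . 1 1 . . . . . . .
  . 1 1 . . . . . . . .
  . 1 . . . 0 . . . . .
  . . . . . . . . . . .

Final: 1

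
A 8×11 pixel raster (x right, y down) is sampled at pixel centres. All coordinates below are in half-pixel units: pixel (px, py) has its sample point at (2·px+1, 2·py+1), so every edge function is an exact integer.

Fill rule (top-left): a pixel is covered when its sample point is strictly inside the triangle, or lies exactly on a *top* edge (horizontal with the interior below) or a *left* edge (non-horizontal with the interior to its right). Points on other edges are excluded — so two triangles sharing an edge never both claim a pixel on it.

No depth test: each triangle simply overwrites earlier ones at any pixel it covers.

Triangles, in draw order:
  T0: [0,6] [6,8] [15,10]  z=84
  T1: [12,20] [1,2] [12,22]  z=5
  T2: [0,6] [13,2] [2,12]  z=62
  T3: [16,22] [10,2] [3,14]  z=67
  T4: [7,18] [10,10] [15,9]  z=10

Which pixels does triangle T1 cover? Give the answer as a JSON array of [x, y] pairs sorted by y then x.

T0:
  2·area = 6  (B↔C swapped to make it positive)
  edge (0, 6)→(15, 10): d=(15,4) right/bottom  bias=-1
  edge (15, 10)→(6, 8): d=(-9,-2) top-left  bias=+0
  edge (6, 8)→(0, 6): d=(-6,-2) top-left  bias=+0
    (1,3)@(3, 7): e=[3,3,0] → █  [on edge]
    (2,3)@(5, 7): e=[-5,7,4] → ·
    (1,4)@(3, 9): e=[33,-15,-12] → ·
    (4,4)@(9, 9): e=[9,-3,0] → ·  [on edge]
    (5,4)@(11, 9): e=[1,1,4] → █
    (6,4)@(13, 9): e=[-7,5,8] → ·
    (5,5)@(11, 11): e=[31,-17,-8] → ·
    (7,5)@(15, 11): e=[15,-9,0] → ·  [on edge]
  covered (2 px):
    · · · · · · · ·
    · · · · · · · ·
    · · · · · · · ·
    · █ · · · · · ·
    · · · · · █ · ·
    · · · · · · · ·
    · · · · · · · ·
    · · · · · · · ·
    · · · · · · · ·
    · · · · · · · ·
    · · · · · · · ·
T1:
  2·area = 22  (B↔C swapped to make it positive)
  edge (12, 20)→(12, 22): d=(0,2) right/bottom  bias=-1
  edge (12, 22)→(1, 2): d=(-11,-20) top-left  bias=+0
  edge (1, 2)→(12, 20): d=(11,18) right/bottom  bias=-1
    (2,4)@(5, 9): e=[14,3,5] → █
    (3,4)@(7, 9): e=[10,43,-31] → ·
    (2,5)@(5, 11): e=[14,-19,27] → ·
    (5,9)@(11, 19): e=[2,13,7] → █
    (6,9)@(13, 19): e=[-2,53,-29] → ·
    (5,10)@(11, 21): e=[2,-9,29] → ·
  covered (2 px):
    · · · · · · · ·
    · · · · · · · ·
    · · · · · · · ·
    · · · · · · · ·
    · · █ · · · · ·
    · · · · · · · ·
    · · · · · · · ·
    · · · · · · · ·
    · · · · · · · ·
    · · · · · █ · ·
    · · · · · · · ·
T2:
  2·area = 86
  edge (0, 6)→(13, 2): d=(13,-4) top-left  bias=+0
  edge (13, 2)→(2, 12): d=(-11,10) right/bottom  bias=-1
  edge (2, 12)→(0, 6): d=(-2,-6) top-left  bias=+0
    (5,1)@(11, 3): e=[5,9,72] → █
    (6,1)@(13, 3): e=[13,-11,84] → ·
    (2,2)@(5, 5): e=[7,47,32] → █
    (3,2)@(7, 5): e=[15,27,44] → █
    (4,2)@(9, 5): e=[23,7,56] → █
    (5,2)@(11, 5): e=[31,-13,68] → ·
    (0,3)@(1, 7): e=[17,65,4] → █
    (1,3)@(3, 7): e=[25,45,16] → █
    (4,3)@(9, 7): e=[49,-15,52] → ·
    (0,4)@(1, 9): e=[43,43,0] → █  [on edge]
    (3,4)@(7, 9): e=[67,-17,36] → ·
    (0,5)@(1, 11): e=[69,21,-4] → ·
    (1,7)@(3, 15): e=[129,-43,0] → ·  [on edge]
    (2,10)@(5, 21): e=[215,-129,0] → ·  [on edge]
  covered (12 px):
    · · · · · · · ·
    · · · · · █ · ·
    · · █ █ █ · · ·
    █ █ █ █ · · · ·
    █ █ █ · · · · ·
    · █ · · · · · ·
    · · · · · · · ·
    · · · · · · · ·
    · · · · · · · ·
    · · · · · · · ·
    · · · · · · · ·
T3:
  2·area = 212  (B↔C swapped to make it positive)
  edge (16, 22)→(3, 14): d=(-13,-8) top-left  bias=+0
  edge (3, 14)→(10, 2): d=(7,-12) top-left  bias=+0
  edge (10, 2)→(16, 22): d=(6,20) right/bottom  bias=-1
    (4,2)@(9, 5): e=[165,9,38] → █
    (5,2)@(11, 5): e=[181,33,-2] → ·
    (4,3)@(9, 7): e=[139,23,50] → █
    (5,3)@(11, 7): e=[155,47,10] → █
    (6,3)@(13, 7): e=[171,71,-30] → ·
    (3,4)@(7, 9): e=[97,13,102] → █
    (6,4)@(13, 9): e=[145,85,-18] → ·
    (2,5)@(5, 11): e=[55,3,154] → █
    (6,5)@(13, 11): e=[119,99,-6] → ·
    (2,6)@(5, 13): e=[29,17,166] → █
    (6,6)@(13, 13): e=[93,113,6] → █
    (7,6)@(15, 13): e=[109,137,-34] → ·
  covered (26 px):
    · · · · · · · ·
    · · · · · · · ·
    · · · · █ · · ·
    · · · · █ █ · ·
    · · · █ █ █ · ·
    · · █ █ █ █ · ·
    · · █ █ █ █ █ ·
    · · █ █ █ █ █ ·
    · · · · █ █ █ ·
    · · · · · · █ █
    · · · · · · · █
T4:
  2·area = 37
  edge (7, 18)→(10, 10): d=(3,-8) top-left  bias=+0
  edge (10, 10)→(15, 9): d=(5,-1) top-left  bias=+0
  edge (15, 9)→(7, 18): d=(-8,9) right/bottom  bias=-1
    (7,4)@(15, 9): e=[37,0,0] → ·  [on edge]
    (2,5)@(5, 11): e=[-37,0,74] → ·  [on edge]
    (5,5)@(11, 11): e=[11,6,20] → █
    (6,5)@(13, 11): e=[27,8,2] → █
    (7,5)@(15, 11): e=[43,10,-16] → ·
    (4,6)@(9, 13): e=[1,14,22] → █
    (6,6)@(13, 13): e=[33,18,-14] → ·
    (4,7)@(9, 15): e=[7,24,6] → █
    (5,7)@(11, 15): e=[23,26,-12] → ·
    (4,8)@(9, 17): e=[13,34,-10] → ·
  covered (5 px):
    · · · · · · · ·
    · · · · · · · ·
    · · · · · · · ·
    · · · · · · · ·
    · · · · · · · ·
    · · · · · █ █ ·
    · · · · █ █ · ·
    · · · · █ · · ·
    · · · · · · · ·
    · · · · · · · ·
    · · · · · · · ·

Result: [[2,4],[5,9]]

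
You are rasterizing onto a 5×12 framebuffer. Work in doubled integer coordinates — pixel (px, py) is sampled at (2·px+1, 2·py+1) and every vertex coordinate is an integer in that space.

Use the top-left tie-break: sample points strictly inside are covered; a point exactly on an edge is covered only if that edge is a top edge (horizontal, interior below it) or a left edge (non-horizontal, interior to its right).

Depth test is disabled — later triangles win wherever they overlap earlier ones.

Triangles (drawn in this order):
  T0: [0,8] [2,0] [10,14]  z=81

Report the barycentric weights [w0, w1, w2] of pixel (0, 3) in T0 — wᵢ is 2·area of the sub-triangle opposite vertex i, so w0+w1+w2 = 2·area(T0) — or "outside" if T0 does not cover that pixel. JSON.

T0:
  2·area = 92
  edge (0, 8)→(2, 0): d=(2,-8) top-left  bias=+0
  edge (2, 0)→(10, 14): d=(8,14) right/bottom  bias=-1
  edge (10, 14)→(0, 8): d=(-10,-6) top-left  bias=+0
    (1,1)@(3, 3): e=[14,10,68] → #
    (2,1)@(5, 3): e=[30,-18,80] → ·
    (0,2)@(1, 5): e=[2,54,36] → #
    (2,2)@(5, 5): e=[34,-2,60] → ·
    (0,3)@(1, 7): e=[6,70,16] → #
    (2,3)@(5, 7): e=[38,14,40] → #
    (3,3)@(7, 7): e=[54,-14,52] → ·
    (0,4)@(1, 9): e=[10,86,-4] → ·
    (1,4)@(3, 9): e=[26,58,8] → #
    (3,4)@(7, 9): e=[58,2,32] → #
    (4,4)@(9, 9): e=[74,-26,44] → ·
    (1,5)@(3, 11): e=[30,74,-12] → ·
    (2,5)@(5, 11): e=[46,46,0] → #  [on edge]
  covered (12 px):
    · · · · ·
    · # · · ·
    # # · · ·
    # # # · ·
    · # # # ·
    · · # # ·
    · · · · #
    · · · · ·
    · · · · ·
    · · · · ·
    · · · · ·
    · · · · ·

Result: [70,16,6]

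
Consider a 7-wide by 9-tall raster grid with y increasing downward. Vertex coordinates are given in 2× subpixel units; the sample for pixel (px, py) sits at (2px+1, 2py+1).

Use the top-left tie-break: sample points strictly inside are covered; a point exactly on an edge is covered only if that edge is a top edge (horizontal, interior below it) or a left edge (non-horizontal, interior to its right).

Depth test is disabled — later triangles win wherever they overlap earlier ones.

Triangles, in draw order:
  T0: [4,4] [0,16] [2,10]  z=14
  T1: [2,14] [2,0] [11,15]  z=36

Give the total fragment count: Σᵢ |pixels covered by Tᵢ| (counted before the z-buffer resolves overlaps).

T0:
  degenerate (2·area = 0) — covers nothing
T1:
  2·area = 126
  edge (2, 14)→(2, 0): d=(0,-14) top-left  bias=+0
  edge (2, 0)→(11, 15): d=(9,15) right/bottom  bias=-1
  edge (11, 15)→(2, 14): d=(-9,-1) top-left  bias=+0
    (1,1)@(3, 3): e=[14,12,100] → #
    (2,1)@(5, 3): e=[42,-18,102] → ·
    (1,2)@(3, 5): e=[14,30,82] → #
    (2,2)@(5, 5): e=[42,0,84] → ·  [on edge]
    (1,3)@(3, 7): e=[14,48,64] → #
    (2,3)@(5, 7): e=[42,18,66] → #
    (3,3)@(7, 7): e=[70,-12,68] → ·
    (1,4)@(3, 9): e=[14,66,46] → #
    (3,4)@(7, 9): e=[70,6,50] → #
    (4,4)@(9, 9): e=[98,-24,52] → ·
    (1,5)@(3, 11): e=[14,84,28] → #
    (4,5)@(9, 11): e=[98,-6,34] → ·
    (5,7)@(11, 15): e=[126,0,0] → ·  [on edge]
  covered (14 px):
    · · · · · · ·
    · # · · · · ·
    · # · · · · ·
    · # # · · · ·
    · # # # · · ·
    · # # # · · ·
    · # # # # · ·
    · · · · · · ·
    · · · · · · ·

Answer: 14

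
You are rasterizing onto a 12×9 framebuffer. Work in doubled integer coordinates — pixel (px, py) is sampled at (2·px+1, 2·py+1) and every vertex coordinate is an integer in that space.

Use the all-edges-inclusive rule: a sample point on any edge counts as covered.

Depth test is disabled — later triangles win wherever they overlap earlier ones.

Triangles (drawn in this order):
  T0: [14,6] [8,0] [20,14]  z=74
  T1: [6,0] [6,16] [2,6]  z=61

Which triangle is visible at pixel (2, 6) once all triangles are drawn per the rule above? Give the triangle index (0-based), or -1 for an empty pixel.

T0:
  2·area = 12  (B↔C swapped to make it positive)
  edge (14, 6)→(20, 14): d=(6,8) inclusive
  edge (20, 14)→(8, 0): d=(-12,-14) inclusive
  edge (8, 0)→(14, 6): d=(6,6) inclusive
    (4,0)@(9, 1): e=[10,2,0] → X  [on edge]
    (5,0)@(11, 1): e=[-6,30,-12] → .
    (4,1)@(9, 3): e=[22,-22,12] → .
    (5,1)@(11, 3): e=[6,6,0] → X  [on edge]
    (6,1)@(13, 3): e=[-10,34,-12] → .
    (5,2)@(11, 5): e=[18,-18,12] → .
    (6,2)@(13, 5): e=[2,10,0] → X  [on edge]
    (7,2)@(15, 5): e=[-14,38,-12] → .
    (6,3)@(13, 7): e=[14,-14,12] → .
    (7,3)@(15, 7): e=[-2,14,0] → .  [on edge]
    (8,4)@(17, 9): e=[-6,18,0] → .  [on edge]
    (9,5)@(19, 11): e=[-10,22,0] → .  [on edge]
    (10,6)@(21, 13): e=[-14,26,0] → .  [on edge]
    (11,7)@(23, 15): e=[-18,30,0] → .  [on edge]
  covered (3 px):
    . . . . X . . . . . . .
    . . . . . X . . . . . .
    . . . . . . X . . . . .
    . . . . . . . . . . . .
    . . . . . . . . . . . .
    . . . . . . . . . . . .
    . . . . . . . . . . . .
    . . . . . . . . . . . .
    . . . . . . . . . . . .
T1:
  2·area = 64
  edge (6, 0)→(6, 16): d=(0,16) inclusive
  edge (6, 16)→(2, 6): d=(-4,-10) inclusive
  edge (2, 6)→(6, 0): d=(4,-6) inclusive
    (2,1)@(5, 3): e=[16,42,6] → X
    (3,1)@(7, 3): e=[-16,62,18] → .
    (1,2)@(3, 5): e=[48,14,2] → X
    (3,2)@(7, 5): e=[-16,54,26] → .
    (1,3)@(3, 7): e=[48,6,10] → X
    (3,3)@(7, 7): e=[-16,46,34] → .
    (1,4)@(3, 9): e=[48,-2,18] → .
    (2,4)@(5, 9): e=[16,18,30] → X
    (3,4)@(7, 9): e=[-16,38,42] → .
    (2,5)@(5, 11): e=[16,10,38] → X
    (3,5)@(7, 11): e=[-16,30,50] → .
    (2,6)@(5, 13): e=[16,2,46] → X
  covered (8 px):
    . . . . . . . . . . . .
    . . X . . . . . . . . .
    . X X . . . . . . . . .
    . X X . . . . . . . . .
    . . X . . . . . . . . .
    . . X . . . . . . . . .
    . . X . . . . . . . . .
    . . . . . . . . . . . .
    . . . . . . . . . . . .

Z-buffer (winner per pixel, '.' = empty):
  . . . . 0 . . . . . . .
  . . 1 . . 0 . . . . . .
  . 1 1 . . . 0 . . . . .
  . 1 1 . . . . . . . . .
  . . 1 . . . . . . . . .
  . . 1 . . . . . . . . .
  . . 1 . . . . . . . . .
  . . . . . . . . . . . .
  . . . . . . . . . . . .

Final: 1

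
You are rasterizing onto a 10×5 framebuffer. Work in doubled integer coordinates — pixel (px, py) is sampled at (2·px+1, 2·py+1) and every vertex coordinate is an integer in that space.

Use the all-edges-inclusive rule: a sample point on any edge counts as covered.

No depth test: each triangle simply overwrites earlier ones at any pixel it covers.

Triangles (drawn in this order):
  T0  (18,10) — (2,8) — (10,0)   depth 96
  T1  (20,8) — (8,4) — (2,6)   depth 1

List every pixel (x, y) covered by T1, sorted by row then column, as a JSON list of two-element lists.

T0:
  2·area = 144
  edge (18, 10)→(2, 8): d=(-16,-2) inclusive
  edge (2, 8)→(10, 0): d=(8,-8) inclusive
  edge (10, 0)→(18, 10): d=(8,10) inclusive
    (4,0)@(9, 1): e=[126,0,18] → █  [on edge]
    (5,0)@(11, 1): e=[130,16,-2] → ·
    (3,1)@(7, 3): e=[90,0,54] → █  [on edge]
    (5,1)@(11, 3): e=[98,32,14] → █
    (6,1)@(13, 3): e=[102,48,-6] → ·
    (2,2)@(5, 5): e=[54,0,90] → █  [on edge]
    (6,2)@(13, 5): e=[70,64,10] → █
    (7,2)@(15, 5): e=[74,80,-10] → ·
    (1,3)@(3, 7): e=[18,0,126] → █  [on edge]
    (7,3)@(15, 7): e=[42,96,6] → █
    (8,3)@(17, 7): e=[46,112,-14] → ·
    (0,4)@(1, 9): e=[-18,0,162] → ·  [on edge]
  covered (20 px):
    · · · · █ · · · · ·
    · · · █ █ █ · · · ·
    · · █ █ █ █ █ · · ·
    · █ █ █ █ █ █ █ · ·
    · · · · · █ █ █ █ ·
T1:
  2·area = 48  (B↔C swapped to make it positive)
  edge (20, 8)→(2, 6): d=(-18,-2) inclusive
  edge (2, 6)→(8, 4): d=(6,-2) inclusive
  edge (8, 4)→(20, 8): d=(12,4) inclusive
    (8,0)@(17, 1): e=[120,0,-72] → ·  [on edge]
    (2,1)@(5, 3): e=[60,-12,0] → ·  [on edge]
    (5,1)@(11, 3): e=[72,0,-24] → ·  [on edge]
    (2,2)@(5, 5): e=[24,0,24] → █  [on edge]
    (3,2)@(7, 5): e=[28,4,16] → █
    (4,2)@(9, 5): e=[32,8,8] → █
    (5,2)@(11, 5): e=[36,12,0] → █  [on edge]
    (6,2)@(13, 5): e=[40,16,-8] → ·
    (2,3)@(5, 7): e=[-12,12,48] → ·
    (3,3)@(7, 7): e=[-8,16,40] → ·
    (4,3)@(9, 7): e=[-4,20,32] → ·
    (5,3)@(11, 7): e=[0,24,24] → █  [on edge]
    (8,3)@(17, 7): e=[12,36,0] → █  [on edge]
  covered (8 px):
    · · · · · · · · · ·
    · · · · · · · · · ·
    · · █ █ █ █ · · · ·
    · · · · · █ █ █ █ ·
    · · · · · · · · · ·

Result: [[2,2],[3,2],[4,2],[5,2],[5,3],[6,3],[7,3],[8,3]]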